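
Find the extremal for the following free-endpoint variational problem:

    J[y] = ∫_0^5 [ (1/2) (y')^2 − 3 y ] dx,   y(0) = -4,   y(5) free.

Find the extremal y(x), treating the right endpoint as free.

The Lagrangian L = (1/2) (y')^2 − 3 y gives
    ∂L/∂y = −3,   ∂L/∂y' = y'.
Euler-Lagrange: d/dx(y') − (−3) = 0, i.e. y'' + 3 = 0, so
    y(x) = −(3/2) x^2 + C1 x + C2.
Fixed left endpoint y(0) = -4 ⇒ C2 = -4.
The right endpoint x = 5 is free, so the natural (transversality) condition is ∂L/∂y' |_{x=5} = 0, i.e. y'(5) = 0.
Compute y'(x) = −3 x + C1, so y'(5) = −15 + C1 = 0 ⇒ C1 = 15.
Therefore the extremal is
    y(x) = −(3/2) x^2 + 15 x − 4.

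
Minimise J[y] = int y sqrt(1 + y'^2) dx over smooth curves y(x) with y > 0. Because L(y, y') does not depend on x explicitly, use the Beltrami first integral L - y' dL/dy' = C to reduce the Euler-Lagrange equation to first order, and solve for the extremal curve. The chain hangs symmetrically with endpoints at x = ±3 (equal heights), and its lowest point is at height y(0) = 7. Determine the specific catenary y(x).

The Lagrangian L(y, y') = y sqrt(1 + y'^2) has no explicit x dependence, so the Beltrami identity applies:
    L − y' ∂L/∂y' = C.
Compute ∂L/∂y' = y · y' / sqrt(1 + y'^2). Then
    L − y' ∂L/∂y'
    = y sqrt(1 + y'^2) − y · y'^2 / sqrt(1 + y'^2)
    = y (1 + y'^2 − y'^2) / sqrt(1 + y'^2)
    = y / sqrt(1 + y'^2) = C.
Squaring gives y^2 = C^2 (1 + y'^2), i.e.
    y'^2 = y^2 / C^2 − 1.
Separating variables,
    dy / sqrt(y^2 − C^2) = dx / C,
and integrating gives arccosh(y / C) = (x − a)/C, so
    y(x) = C cosh((x − a)/C),
the catenary. The constants C and a are fixed by the two endpoint conditions (and, for the hanging-chain problem, the length constraint selects C).
Now fit the given data. The endpoints x = ±3 are symmetric at equal height, so the catenary is even about its minimum: a = 0 and y(x) = C cosh(x/C). The lowest point is y(0) = C cosh(0) = C, and we are told y(0) = 7, so C = 7. Therefore
    y(x) = 7 cosh(x/7),
and at the endpoints
    y(±3) = 7 cosh(3/7).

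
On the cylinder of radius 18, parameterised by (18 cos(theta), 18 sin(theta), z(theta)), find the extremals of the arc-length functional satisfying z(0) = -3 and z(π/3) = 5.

Parameterise the cylinder of radius R = 18 as
    r(θ) = (18 cos θ, 18 sin θ, z(θ)).
The arc-length element is
    ds = sqrt(324 + (dz/dθ)^2) dθ,
so the Lagrangian is L = sqrt(324 + z'^2).
L depends on z' only, not on z or θ, so ∂L/∂z = 0 and
    ∂L/∂z' = z' / sqrt(324 + z'^2).
The Euler-Lagrange equation gives
    d/dθ( z' / sqrt(324 + z'^2) ) = 0,
so z' is constant. Integrating once:
    z(θ) = a θ + b,
a helix on the cylinder (a straight line when the cylinder is unrolled). The constants a, b are determined by the endpoint conditions.
With endpoint conditions z(0) = -3 and z(π/3) = 5: from z(0) = b we get b = -3, and a·π/3 + -3 = 5 gives a = 24/π, so
    z(θ) = (24/π) θ − 3.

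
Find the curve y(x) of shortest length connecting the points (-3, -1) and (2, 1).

Arc-length functional: J[y] = ∫ sqrt(1 + (y')^2) dx.
Lagrangian L = sqrt(1 + (y')^2) has no explicit y dependence, so ∂L/∂y = 0 and the Euler-Lagrange equation gives
    d/dx( y' / sqrt(1 + (y')^2) ) = 0  ⇒  y' / sqrt(1 + (y')^2) = const.
Hence y' is constant, so y(x) is affine.
Fitting the endpoints (-3, -1) and (2, 1):
    slope m = (1 − (-1)) / (2 − (-3)) = 2/5,
    intercept c = (-1) − m·(-3) = 1/5.
Extremal: y(x) = (2/5) x + 1/5.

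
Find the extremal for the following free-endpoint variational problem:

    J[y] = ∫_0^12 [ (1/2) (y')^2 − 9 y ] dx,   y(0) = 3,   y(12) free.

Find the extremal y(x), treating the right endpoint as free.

The Lagrangian L = (1/2) (y')^2 − 9 y gives
    ∂L/∂y = −9,   ∂L/∂y' = y'.
Euler-Lagrange: d/dx(y') − (−9) = 0, i.e. y'' + 9 = 0, so
    y(x) = −(9/2) x^2 + C1 x + C2.
Fixed left endpoint y(0) = 3 ⇒ C2 = 3.
The right endpoint x = 12 is free, so the natural (transversality) condition is ∂L/∂y' |_{x=12} = 0, i.e. y'(12) = 0.
Compute y'(x) = −9 x + C1, so y'(12) = −108 + C1 = 0 ⇒ C1 = 108.
Therefore the extremal is
    y(x) = −(9/2) x^2 + 108 x + 3.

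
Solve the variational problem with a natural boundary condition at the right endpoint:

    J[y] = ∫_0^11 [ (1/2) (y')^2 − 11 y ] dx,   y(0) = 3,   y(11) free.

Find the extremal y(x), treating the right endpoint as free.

The Lagrangian L = (1/2) (y')^2 − 11 y gives
    ∂L/∂y = −11,   ∂L/∂y' = y'.
Euler-Lagrange: d/dx(y') − (−11) = 0, i.e. y'' + 11 = 0, so
    y(x) = −(11/2) x^2 + C1 x + C2.
Fixed left endpoint y(0) = 3 ⇒ C2 = 3.
The right endpoint x = 11 is free, so the natural (transversality) condition is ∂L/∂y' |_{x=11} = 0, i.e. y'(11) = 0.
Compute y'(x) = −11 x + C1, so y'(11) = −121 + C1 = 0 ⇒ C1 = 121.
Therefore the extremal is
    y(x) = −(11/2) x^2 + 121 x + 3.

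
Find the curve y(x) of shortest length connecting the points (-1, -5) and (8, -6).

Arc-length functional: J[y] = ∫ sqrt(1 + (y')^2) dx.
Lagrangian L = sqrt(1 + (y')^2) has no explicit y dependence, so ∂L/∂y = 0 and the Euler-Lagrange equation gives
    d/dx( y' / sqrt(1 + (y')^2) ) = 0  ⇒  y' / sqrt(1 + (y')^2) = const.
Hence y' is constant, so y(x) is affine.
Fitting the endpoints (-1, -5) and (8, -6):
    slope m = ((-6) − (-5)) / (8 − (-1)) = -1/9,
    intercept c = (-5) − m·(-1) = -46/9.
Extremal: y(x) = (-1/9) x - 46/9.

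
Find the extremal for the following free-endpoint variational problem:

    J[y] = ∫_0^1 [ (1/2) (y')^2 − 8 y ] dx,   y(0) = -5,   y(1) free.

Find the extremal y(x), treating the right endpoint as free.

The Lagrangian L = (1/2) (y')^2 − 8 y gives
    ∂L/∂y = −8,   ∂L/∂y' = y'.
Euler-Lagrange: d/dx(y') − (−8) = 0, i.e. y'' + 8 = 0, so
    y(x) = −(8/2) x^2 + C1 x + C2.
Fixed left endpoint y(0) = -5 ⇒ C2 = -5.
The right endpoint x = 1 is free, so the natural (transversality) condition is ∂L/∂y' |_{x=1} = 0, i.e. y'(1) = 0.
Compute y'(x) = −8 x + C1, so y'(1) = −8 + C1 = 0 ⇒ C1 = 8.
Therefore the extremal is
    y(x) = −4 x^2 + 8 x − 5.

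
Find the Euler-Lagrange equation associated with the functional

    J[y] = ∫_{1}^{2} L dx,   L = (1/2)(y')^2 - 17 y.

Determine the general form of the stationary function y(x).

The Lagrangian is L = (1/2)(y')^2 - 17 y.
∂L/∂y = -17.
∂L/∂y' = y'.
The Euler-Lagrange equation d/dx(∂L/∂y') − ∂L/∂y = 0 becomes:
    y'' + 17 = 0
General solution: y(x) = -(17/2) x^2 + A x + B, where A and B are arbitrary constants fixed by the endpoint conditions.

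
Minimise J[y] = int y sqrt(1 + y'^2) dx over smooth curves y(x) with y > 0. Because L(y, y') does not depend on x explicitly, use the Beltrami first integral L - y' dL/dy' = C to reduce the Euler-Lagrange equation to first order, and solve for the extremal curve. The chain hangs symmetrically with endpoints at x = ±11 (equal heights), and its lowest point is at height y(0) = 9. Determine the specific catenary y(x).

The Lagrangian L(y, y') = y sqrt(1 + y'^2) has no explicit x dependence, so the Beltrami identity applies:
    L − y' ∂L/∂y' = C.
Compute ∂L/∂y' = y · y' / sqrt(1 + y'^2). Then
    L − y' ∂L/∂y'
    = y sqrt(1 + y'^2) − y · y'^2 / sqrt(1 + y'^2)
    = y (1 + y'^2 − y'^2) / sqrt(1 + y'^2)
    = y / sqrt(1 + y'^2) = C.
Squaring gives y^2 = C^2 (1 + y'^2), i.e.
    y'^2 = y^2 / C^2 − 1.
Separating variables,
    dy / sqrt(y^2 − C^2) = dx / C,
and integrating gives arccosh(y / C) = (x − a)/C, so
    y(x) = C cosh((x − a)/C),
the catenary. The constants C and a are fixed by the two endpoint conditions (and, for the hanging-chain problem, the length constraint selects C).
Now fit the given data. The endpoints x = ±11 are symmetric at equal height, so the catenary is even about its minimum: a = 0 and y(x) = C cosh(x/C). The lowest point is y(0) = C cosh(0) = C, and we are told y(0) = 9, so C = 9. Therefore
    y(x) = 9 cosh(x/9),
and at the endpoints
    y(±11) = 9 cosh(11/9).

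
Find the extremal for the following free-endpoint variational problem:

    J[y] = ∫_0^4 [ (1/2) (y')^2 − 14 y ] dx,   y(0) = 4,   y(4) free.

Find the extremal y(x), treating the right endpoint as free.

The Lagrangian L = (1/2) (y')^2 − 14 y gives
    ∂L/∂y = −14,   ∂L/∂y' = y'.
Euler-Lagrange: d/dx(y') − (−14) = 0, i.e. y'' + 14 = 0, so
    y(x) = −(14/2) x^2 + C1 x + C2.
Fixed left endpoint y(0) = 4 ⇒ C2 = 4.
The right endpoint x = 4 is free, so the natural (transversality) condition is ∂L/∂y' |_{x=4} = 0, i.e. y'(4) = 0.
Compute y'(x) = −14 x + C1, so y'(4) = −56 + C1 = 0 ⇒ C1 = 56.
Therefore the extremal is
    y(x) = −7 x^2 + 56 x + 4.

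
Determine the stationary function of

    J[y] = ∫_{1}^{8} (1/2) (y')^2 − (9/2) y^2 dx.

The Lagrangian is L = (1/2) (y')^2 − (9/2) y^2.
Compute ∂L/∂y = -9y, ∂L/∂y' = y'.
The Euler-Lagrange equation d/dx(∂L/∂y') − ∂L/∂y = 0 reduces to
    y'' + 9 y = 0.
Its general solution is
    y(x) = A sin(3x) + B cos(3x),
with A, B fixed by the endpoint conditions.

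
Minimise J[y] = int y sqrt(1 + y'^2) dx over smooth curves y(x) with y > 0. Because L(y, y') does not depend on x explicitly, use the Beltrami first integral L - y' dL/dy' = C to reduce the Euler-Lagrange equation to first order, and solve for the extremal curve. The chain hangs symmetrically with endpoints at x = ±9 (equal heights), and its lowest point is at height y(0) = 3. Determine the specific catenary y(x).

The Lagrangian L(y, y') = y sqrt(1 + y'^2) has no explicit x dependence, so the Beltrami identity applies:
    L − y' ∂L/∂y' = C.
Compute ∂L/∂y' = y · y' / sqrt(1 + y'^2). Then
    L − y' ∂L/∂y'
    = y sqrt(1 + y'^2) − y · y'^2 / sqrt(1 + y'^2)
    = y (1 + y'^2 − y'^2) / sqrt(1 + y'^2)
    = y / sqrt(1 + y'^2) = C.
Squaring gives y^2 = C^2 (1 + y'^2), i.e.
    y'^2 = y^2 / C^2 − 1.
Separating variables,
    dy / sqrt(y^2 − C^2) = dx / C,
and integrating gives arccosh(y / C) = (x − a)/C, so
    y(x) = C cosh((x − a)/C),
the catenary. The constants C and a are fixed by the two endpoint conditions (and, for the hanging-chain problem, the length constraint selects C).
Now fit the given data. The endpoints x = ±9 are symmetric at equal height, so the catenary is even about its minimum: a = 0 and y(x) = C cosh(x/C). The lowest point is y(0) = C cosh(0) = C, and we are told y(0) = 3, so C = 3. Therefore
    y(x) = 3 cosh(x/3),
and at the endpoints
    y(±9) = 3 cosh(9/3).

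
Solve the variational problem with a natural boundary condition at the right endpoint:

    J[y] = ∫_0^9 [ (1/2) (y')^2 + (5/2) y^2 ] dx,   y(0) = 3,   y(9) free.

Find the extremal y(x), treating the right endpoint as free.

The Lagrangian L = (1/2) (y')^2 + (5/2) y^2 gives
    ∂L/∂y = 5 y,   ∂L/∂y' = y'.
Euler-Lagrange: y'' − 5 y = 0.
With k = sqrt(5), the general solution is
    y(x) = A cosh(sqrt(5) x) + B sinh(sqrt(5) x).
Fixed left endpoint y(0) = 3 ⇒ A = 3.
The right endpoint x = 9 is free, so the natural (transversality) condition is ∂L/∂y' |_{x=9} = 0, i.e. y'(9) = 0.
Compute y'(x) = A k sinh(k x) + B k cosh(k x), so
    y'(9) = A k sinh(k·9) + B k cosh(k·9) = 0
    ⇒ B = −A tanh(k·9) = − 3 tanh(sqrt(5)·9).
Therefore the extremal is
    y(x) = 3 cosh(sqrt(5) x) − 3 tanh(sqrt(5)·9) sinh(sqrt(5) x).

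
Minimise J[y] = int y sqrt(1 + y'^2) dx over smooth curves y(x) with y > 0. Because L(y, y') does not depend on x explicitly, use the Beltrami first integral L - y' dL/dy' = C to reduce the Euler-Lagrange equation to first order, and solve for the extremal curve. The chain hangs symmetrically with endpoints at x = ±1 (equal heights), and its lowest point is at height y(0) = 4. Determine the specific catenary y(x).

The Lagrangian L(y, y') = y sqrt(1 + y'^2) has no explicit x dependence, so the Beltrami identity applies:
    L − y' ∂L/∂y' = C.
Compute ∂L/∂y' = y · y' / sqrt(1 + y'^2). Then
    L − y' ∂L/∂y'
    = y sqrt(1 + y'^2) − y · y'^2 / sqrt(1 + y'^2)
    = y (1 + y'^2 − y'^2) / sqrt(1 + y'^2)
    = y / sqrt(1 + y'^2) = C.
Squaring gives y^2 = C^2 (1 + y'^2), i.e.
    y'^2 = y^2 / C^2 − 1.
Separating variables,
    dy / sqrt(y^2 − C^2) = dx / C,
and integrating gives arccosh(y / C) = (x − a)/C, so
    y(x) = C cosh((x − a)/C),
the catenary. The constants C and a are fixed by the two endpoint conditions (and, for the hanging-chain problem, the length constraint selects C).
Now fit the given data. The endpoints x = ±1 are symmetric at equal height, so the catenary is even about its minimum: a = 0 and y(x) = C cosh(x/C). The lowest point is y(0) = C cosh(0) = C, and we are told y(0) = 4, so C = 4. Therefore
    y(x) = 4 cosh(x/4),
and at the endpoints
    y(±1) = 4 cosh(1/4).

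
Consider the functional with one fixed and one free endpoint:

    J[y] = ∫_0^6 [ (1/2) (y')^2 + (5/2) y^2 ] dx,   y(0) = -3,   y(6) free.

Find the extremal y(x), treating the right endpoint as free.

The Lagrangian L = (1/2) (y')^2 + (5/2) y^2 gives
    ∂L/∂y = 5 y,   ∂L/∂y' = y'.
Euler-Lagrange: y'' − 5 y = 0.
With k = sqrt(5), the general solution is
    y(x) = A cosh(sqrt(5) x) + B sinh(sqrt(5) x).
Fixed left endpoint y(0) = -3 ⇒ A = -3.
The right endpoint x = 6 is free, so the natural (transversality) condition is ∂L/∂y' |_{x=6} = 0, i.e. y'(6) = 0.
Compute y'(x) = A k sinh(k x) + B k cosh(k x), so
    y'(6) = A k sinh(k·6) + B k cosh(k·6) = 0
    ⇒ B = −A tanh(k·6) = 3 tanh(sqrt(5)·6).
Therefore the extremal is
    y(x) = −3 cosh(sqrt(5) x) + 3 tanh(sqrt(5)·6) sinh(sqrt(5) x).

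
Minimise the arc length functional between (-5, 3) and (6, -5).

Arc-length functional: J[y] = ∫ sqrt(1 + (y')^2) dx.
Lagrangian L = sqrt(1 + (y')^2) has no explicit y dependence, so ∂L/∂y = 0 and the Euler-Lagrange equation gives
    d/dx( y' / sqrt(1 + (y')^2) ) = 0  ⇒  y' / sqrt(1 + (y')^2) = const.
Hence y' is constant, so y(x) is affine.
Fitting the endpoints (-5, 3) and (6, -5):
    slope m = ((-5) − 3) / (6 − (-5)) = -8/11,
    intercept c = 3 − m·(-5) = -7/11.
Extremal: y(x) = (-8/11) x - 7/11.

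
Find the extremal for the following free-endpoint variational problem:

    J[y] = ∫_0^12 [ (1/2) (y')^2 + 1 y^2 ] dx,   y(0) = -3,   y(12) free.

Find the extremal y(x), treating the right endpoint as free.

The Lagrangian L = (1/2) (y')^2 + 1 y^2 gives
    ∂L/∂y = 2 y,   ∂L/∂y' = y'.
Euler-Lagrange: y'' − 2 y = 0.
With k = sqrt(2), the general solution is
    y(x) = A cosh(sqrt(2) x) + B sinh(sqrt(2) x).
Fixed left endpoint y(0) = -3 ⇒ A = -3.
The right endpoint x = 12 is free, so the natural (transversality) condition is ∂L/∂y' |_{x=12} = 0, i.e. y'(12) = 0.
Compute y'(x) = A k sinh(k x) + B k cosh(k x), so
    y'(12) = A k sinh(k·12) + B k cosh(k·12) = 0
    ⇒ B = −A tanh(k·12) = 3 tanh(sqrt(2)·12).
Therefore the extremal is
    y(x) = −3 cosh(sqrt(2) x) + 3 tanh(sqrt(2)·12) sinh(sqrt(2) x).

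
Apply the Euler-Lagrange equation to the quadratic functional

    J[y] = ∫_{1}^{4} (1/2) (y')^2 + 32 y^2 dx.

The Lagrangian is L = (1/2) (y')^2 + 32 y^2.
Compute ∂L/∂y = 64y, ∂L/∂y' = y'.
The Euler-Lagrange equation d/dx(∂L/∂y') − ∂L/∂y = 0 reduces to
    y'' − 64 y = 0.
Its general solution is
    y(x) = A e^(8x) + B e^(−8x),
with A, B fixed by the endpoint conditions.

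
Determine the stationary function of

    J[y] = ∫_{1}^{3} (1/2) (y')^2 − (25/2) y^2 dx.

The Lagrangian is L = (1/2) (y')^2 − (25/2) y^2.
Compute ∂L/∂y = -25y, ∂L/∂y' = y'.
The Euler-Lagrange equation d/dx(∂L/∂y') − ∂L/∂y = 0 reduces to
    y'' + 25 y = 0.
Its general solution is
    y(x) = A sin(5x) + B cos(5x),
with A, B fixed by the endpoint conditions.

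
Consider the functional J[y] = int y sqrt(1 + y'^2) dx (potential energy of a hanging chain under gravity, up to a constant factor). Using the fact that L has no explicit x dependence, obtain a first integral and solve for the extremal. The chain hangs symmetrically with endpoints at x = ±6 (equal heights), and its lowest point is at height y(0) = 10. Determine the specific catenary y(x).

The Lagrangian L(y, y') = y sqrt(1 + y'^2) has no explicit x dependence, so the Beltrami identity applies:
    L − y' ∂L/∂y' = C.
Compute ∂L/∂y' = y · y' / sqrt(1 + y'^2). Then
    L − y' ∂L/∂y'
    = y sqrt(1 + y'^2) − y · y'^2 / sqrt(1 + y'^2)
    = y (1 + y'^2 − y'^2) / sqrt(1 + y'^2)
    = y / sqrt(1 + y'^2) = C.
Squaring gives y^2 = C^2 (1 + y'^2), i.e.
    y'^2 = y^2 / C^2 − 1.
Separating variables,
    dy / sqrt(y^2 − C^2) = dx / C,
and integrating gives arccosh(y / C) = (x − a)/C, so
    y(x) = C cosh((x − a)/C),
the catenary. The constants C and a are fixed by the two endpoint conditions (and, for the hanging-chain problem, the length constraint selects C).
Now fit the given data. The endpoints x = ±6 are symmetric at equal height, so the catenary is even about its minimum: a = 0 and y(x) = C cosh(x/C). The lowest point is y(0) = C cosh(0) = C, and we are told y(0) = 10, so C = 10. Therefore
    y(x) = 10 cosh(x/10),
and at the endpoints
    y(±6) = 10 cosh(6/10).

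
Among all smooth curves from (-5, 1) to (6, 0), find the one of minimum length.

Arc-length functional: J[y] = ∫ sqrt(1 + (y')^2) dx.
Lagrangian L = sqrt(1 + (y')^2) has no explicit y dependence, so ∂L/∂y = 0 and the Euler-Lagrange equation gives
    d/dx( y' / sqrt(1 + (y')^2) ) = 0  ⇒  y' / sqrt(1 + (y')^2) = const.
Hence y' is constant, so y(x) is affine.
Fitting the endpoints (-5, 1) and (6, 0):
    slope m = (0 − 1) / (6 − (-5)) = -1/11,
    intercept c = 1 − m·(-5) = 6/11.
Extremal: y(x) = (-1/11) x + 6/11.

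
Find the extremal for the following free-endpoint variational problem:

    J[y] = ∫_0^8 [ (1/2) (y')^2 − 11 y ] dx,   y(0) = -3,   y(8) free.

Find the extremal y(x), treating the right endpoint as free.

The Lagrangian L = (1/2) (y')^2 − 11 y gives
    ∂L/∂y = −11,   ∂L/∂y' = y'.
Euler-Lagrange: d/dx(y') − (−11) = 0, i.e. y'' + 11 = 0, so
    y(x) = −(11/2) x^2 + C1 x + C2.
Fixed left endpoint y(0) = -3 ⇒ C2 = -3.
The right endpoint x = 8 is free, so the natural (transversality) condition is ∂L/∂y' |_{x=8} = 0, i.e. y'(8) = 0.
Compute y'(x) = −11 x + C1, so y'(8) = −88 + C1 = 0 ⇒ C1 = 88.
Therefore the extremal is
    y(x) = −(11/2) x^2 + 88 x − 3.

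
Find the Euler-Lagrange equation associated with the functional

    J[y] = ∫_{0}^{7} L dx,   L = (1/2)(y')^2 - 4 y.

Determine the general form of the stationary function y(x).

The Lagrangian is L = (1/2)(y')^2 - 4 y.
∂L/∂y = -4.
∂L/∂y' = y'.
The Euler-Lagrange equation d/dx(∂L/∂y') − ∂L/∂y = 0 becomes:
    y'' + 4 = 0
General solution: y(x) = -2 x^2 + A x + B, where A and B are arbitrary constants fixed by the endpoint conditions.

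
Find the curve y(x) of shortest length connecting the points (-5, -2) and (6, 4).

Arc-length functional: J[y] = ∫ sqrt(1 + (y')^2) dx.
Lagrangian L = sqrt(1 + (y')^2) has no explicit y dependence, so ∂L/∂y = 0 and the Euler-Lagrange equation gives
    d/dx( y' / sqrt(1 + (y')^2) ) = 0  ⇒  y' / sqrt(1 + (y')^2) = const.
Hence y' is constant, so y(x) is affine.
Fitting the endpoints (-5, -2) and (6, 4):
    slope m = (4 − (-2)) / (6 − (-5)) = 6/11,
    intercept c = (-2) − m·(-5) = 8/11.
Extremal: y(x) = (6/11) x + 8/11.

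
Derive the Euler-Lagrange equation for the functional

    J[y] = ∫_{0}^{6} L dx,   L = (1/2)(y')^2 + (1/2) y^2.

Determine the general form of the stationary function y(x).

The Lagrangian is L = (1/2)(y')^2 + (1/2) y^2.
∂L/∂y = y.
∂L/∂y' = y'.
The Euler-Lagrange equation d/dx(∂L/∂y') − ∂L/∂y = 0 becomes:
    y'' - y = 0
General solution: y(x) = A e^x + B e^(-x), where A and B are arbitrary constants fixed by the endpoint conditions.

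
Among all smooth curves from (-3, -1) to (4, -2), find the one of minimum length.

Arc-length functional: J[y] = ∫ sqrt(1 + (y')^2) dx.
Lagrangian L = sqrt(1 + (y')^2) has no explicit y dependence, so ∂L/∂y = 0 and the Euler-Lagrange equation gives
    d/dx( y' / sqrt(1 + (y')^2) ) = 0  ⇒  y' / sqrt(1 + (y')^2) = const.
Hence y' is constant, so y(x) is affine.
Fitting the endpoints (-3, -1) and (4, -2):
    slope m = ((-2) − (-1)) / (4 − (-3)) = -1/7,
    intercept c = (-1) − m·(-3) = -10/7.
Extremal: y(x) = (-1/7) x - 10/7.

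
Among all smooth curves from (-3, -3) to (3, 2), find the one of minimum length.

Arc-length functional: J[y] = ∫ sqrt(1 + (y')^2) dx.
Lagrangian L = sqrt(1 + (y')^2) has no explicit y dependence, so ∂L/∂y = 0 and the Euler-Lagrange equation gives
    d/dx( y' / sqrt(1 + (y')^2) ) = 0  ⇒  y' / sqrt(1 + (y')^2) = const.
Hence y' is constant, so y(x) is affine.
Fitting the endpoints (-3, -3) and (3, 2):
    slope m = (2 − (-3)) / (3 − (-3)) = 5/6,
    intercept c = (-3) − m·(-3) = -1/2.
Extremal: y(x) = (5/6) x - 1/2.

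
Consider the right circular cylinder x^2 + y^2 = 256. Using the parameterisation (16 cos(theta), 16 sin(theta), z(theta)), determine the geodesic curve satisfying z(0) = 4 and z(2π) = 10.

Parameterise the cylinder of radius R = 16 as
    r(θ) = (16 cos θ, 16 sin θ, z(θ)).
The arc-length element is
    ds = sqrt(256 + (dz/dθ)^2) dθ,
so the Lagrangian is L = sqrt(256 + z'^2).
L depends on z' only, not on z or θ, so ∂L/∂z = 0 and
    ∂L/∂z' = z' / sqrt(256 + z'^2).
The Euler-Lagrange equation gives
    d/dθ( z' / sqrt(256 + z'^2) ) = 0,
so z' is constant. Integrating once:
    z(θ) = a θ + b,
a helix on the cylinder (a straight line when the cylinder is unrolled). The constants a, b are determined by the endpoint conditions.
With endpoint conditions z(0) = 4 and z(2π) = 10: from z(0) = b we get b = 4, and a·2π + 4 = 10 gives a = 3/π, so
    z(θ) = (3/π) θ + 4.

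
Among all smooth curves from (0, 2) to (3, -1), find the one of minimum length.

Arc-length functional: J[y] = ∫ sqrt(1 + (y')^2) dx.
Lagrangian L = sqrt(1 + (y')^2) has no explicit y dependence, so ∂L/∂y = 0 and the Euler-Lagrange equation gives
    d/dx( y' / sqrt(1 + (y')^2) ) = 0  ⇒  y' / sqrt(1 + (y')^2) = const.
Hence y' is constant, so y(x) is affine.
Fitting the endpoints (0, 2) and (3, -1):
    slope m = ((-1) − 2) / (3 − 0) = -1,
    intercept c = 2 − m·0 = 2.
Extremal: y(x) = -x + 2.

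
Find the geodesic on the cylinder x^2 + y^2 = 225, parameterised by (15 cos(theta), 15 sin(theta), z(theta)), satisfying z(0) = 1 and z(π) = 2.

Parameterise the cylinder of radius R = 15 as
    r(θ) = (15 cos θ, 15 sin θ, z(θ)).
The arc-length element is
    ds = sqrt(225 + (dz/dθ)^2) dθ,
so the Lagrangian is L = sqrt(225 + z'^2).
L depends on z' only, not on z or θ, so ∂L/∂z = 0 and
    ∂L/∂z' = z' / sqrt(225 + z'^2).
The Euler-Lagrange equation gives
    d/dθ( z' / sqrt(225 + z'^2) ) = 0,
so z' is constant. Integrating once:
    z(θ) = a θ + b,
a helix on the cylinder (a straight line when the cylinder is unrolled). The constants a, b are determined by the endpoint conditions.
With endpoint conditions z(0) = 1 and z(π) = 2: from z(0) = b we get b = 1, and a·π + 1 = 2 gives a = 1/π, so
    z(θ) = (1/π) θ + 1.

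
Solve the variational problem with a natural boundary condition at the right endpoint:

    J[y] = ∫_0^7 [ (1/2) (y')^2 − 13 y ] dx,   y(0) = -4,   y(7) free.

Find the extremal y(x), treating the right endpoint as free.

The Lagrangian L = (1/2) (y')^2 − 13 y gives
    ∂L/∂y = −13,   ∂L/∂y' = y'.
Euler-Lagrange: d/dx(y') − (−13) = 0, i.e. y'' + 13 = 0, so
    y(x) = −(13/2) x^2 + C1 x + C2.
Fixed left endpoint y(0) = -4 ⇒ C2 = -4.
The right endpoint x = 7 is free, so the natural (transversality) condition is ∂L/∂y' |_{x=7} = 0, i.e. y'(7) = 0.
Compute y'(x) = −13 x + C1, so y'(7) = −91 + C1 = 0 ⇒ C1 = 91.
Therefore the extremal is
    y(x) = −(13/2) x^2 + 91 x − 4.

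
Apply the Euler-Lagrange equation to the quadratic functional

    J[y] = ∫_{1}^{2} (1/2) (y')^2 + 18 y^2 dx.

The Lagrangian is L = (1/2) (y')^2 + 18 y^2.
Compute ∂L/∂y = 36y, ∂L/∂y' = y'.
The Euler-Lagrange equation d/dx(∂L/∂y') − ∂L/∂y = 0 reduces to
    y'' − 36 y = 0.
Its general solution is
    y(x) = A e^(6x) + B e^(−6x),
with A, B fixed by the endpoint conditions.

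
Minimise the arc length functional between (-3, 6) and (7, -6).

Arc-length functional: J[y] = ∫ sqrt(1 + (y')^2) dx.
Lagrangian L = sqrt(1 + (y')^2) has no explicit y dependence, so ∂L/∂y = 0 and the Euler-Lagrange equation gives
    d/dx( y' / sqrt(1 + (y')^2) ) = 0  ⇒  y' / sqrt(1 + (y')^2) = const.
Hence y' is constant, so y(x) is affine.
Fitting the endpoints (-3, 6) and (7, -6):
    slope m = ((-6) − 6) / (7 − (-3)) = -6/5,
    intercept c = 6 − m·(-3) = 12/5.
Extremal: y(x) = (-6/5) x + 12/5.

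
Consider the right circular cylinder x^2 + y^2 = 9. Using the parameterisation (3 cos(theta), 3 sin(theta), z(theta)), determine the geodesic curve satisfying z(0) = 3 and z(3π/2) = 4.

Parameterise the cylinder of radius R = 3 as
    r(θ) = (3 cos θ, 3 sin θ, z(θ)).
The arc-length element is
    ds = sqrt(9 + (dz/dθ)^2) dθ,
so the Lagrangian is L = sqrt(9 + z'^2).
L depends on z' only, not on z or θ, so ∂L/∂z = 0 and
    ∂L/∂z' = z' / sqrt(9 + z'^2).
The Euler-Lagrange equation gives
    d/dθ( z' / sqrt(9 + z'^2) ) = 0,
so z' is constant. Integrating once:
    z(θ) = a θ + b,
a helix on the cylinder (a straight line when the cylinder is unrolled). The constants a, b are determined by the endpoint conditions.
With endpoint conditions z(0) = 3 and z(3π/2) = 4: from z(0) = b we get b = 3, and a·3π/2 + 3 = 4 gives a = 2/(3π), so
    z(θ) = (2/(3π)) θ + 3.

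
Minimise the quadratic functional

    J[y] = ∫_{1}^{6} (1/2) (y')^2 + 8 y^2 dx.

The Lagrangian is L = (1/2) (y')^2 + 8 y^2.
Compute ∂L/∂y = 16y, ∂L/∂y' = y'.
The Euler-Lagrange equation d/dx(∂L/∂y') − ∂L/∂y = 0 reduces to
    y'' − 16 y = 0.
Its general solution is
    y(x) = A e^(4x) + B e^(−4x),
with A, B fixed by the endpoint conditions.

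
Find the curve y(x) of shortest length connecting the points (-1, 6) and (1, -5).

Arc-length functional: J[y] = ∫ sqrt(1 + (y')^2) dx.
Lagrangian L = sqrt(1 + (y')^2) has no explicit y dependence, so ∂L/∂y = 0 and the Euler-Lagrange equation gives
    d/dx( y' / sqrt(1 + (y')^2) ) = 0  ⇒  y' / sqrt(1 + (y')^2) = const.
Hence y' is constant, so y(x) is affine.
Fitting the endpoints (-1, 6) and (1, -5):
    slope m = ((-5) − 6) / (1 − (-1)) = -11/2,
    intercept c = 6 − m·(-1) = 1/2.
Extremal: y(x) = (-11/2) x + 1/2.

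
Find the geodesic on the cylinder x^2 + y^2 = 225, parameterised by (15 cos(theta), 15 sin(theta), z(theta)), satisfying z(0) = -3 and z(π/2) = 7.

Parameterise the cylinder of radius R = 15 as
    r(θ) = (15 cos θ, 15 sin θ, z(θ)).
The arc-length element is
    ds = sqrt(225 + (dz/dθ)^2) dθ,
so the Lagrangian is L = sqrt(225 + z'^2).
L depends on z' only, not on z or θ, so ∂L/∂z = 0 and
    ∂L/∂z' = z' / sqrt(225 + z'^2).
The Euler-Lagrange equation gives
    d/dθ( z' / sqrt(225 + z'^2) ) = 0,
so z' is constant. Integrating once:
    z(θ) = a θ + b,
a helix on the cylinder (a straight line when the cylinder is unrolled). The constants a, b are determined by the endpoint conditions.
With endpoint conditions z(0) = -3 and z(π/2) = 7: from z(0) = b we get b = -3, and a·π/2 + -3 = 7 gives a = 20/π, so
    z(θ) = (20/π) θ − 3.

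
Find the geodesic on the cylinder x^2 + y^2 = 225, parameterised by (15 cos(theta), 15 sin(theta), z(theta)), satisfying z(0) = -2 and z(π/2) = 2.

Parameterise the cylinder of radius R = 15 as
    r(θ) = (15 cos θ, 15 sin θ, z(θ)).
The arc-length element is
    ds = sqrt(225 + (dz/dθ)^2) dθ,
so the Lagrangian is L = sqrt(225 + z'^2).
L depends on z' only, not on z or θ, so ∂L/∂z = 0 and
    ∂L/∂z' = z' / sqrt(225 + z'^2).
The Euler-Lagrange equation gives
    d/dθ( z' / sqrt(225 + z'^2) ) = 0,
so z' is constant. Integrating once:
    z(θ) = a θ + b,
a helix on the cylinder (a straight line when the cylinder is unrolled). The constants a, b are determined by the endpoint conditions.
With endpoint conditions z(0) = -2 and z(π/2) = 2: from z(0) = b we get b = -2, and a·π/2 + -2 = 2 gives a = 8/π, so
    z(θ) = (8/π) θ − 2.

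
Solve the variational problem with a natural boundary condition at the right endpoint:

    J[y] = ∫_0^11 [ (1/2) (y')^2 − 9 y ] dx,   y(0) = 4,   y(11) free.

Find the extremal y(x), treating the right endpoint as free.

The Lagrangian L = (1/2) (y')^2 − 9 y gives
    ∂L/∂y = −9,   ∂L/∂y' = y'.
Euler-Lagrange: d/dx(y') − (−9) = 0, i.e. y'' + 9 = 0, so
    y(x) = −(9/2) x^2 + C1 x + C2.
Fixed left endpoint y(0) = 4 ⇒ C2 = 4.
The right endpoint x = 11 is free, so the natural (transversality) condition is ∂L/∂y' |_{x=11} = 0, i.e. y'(11) = 0.
Compute y'(x) = −9 x + C1, so y'(11) = −99 + C1 = 0 ⇒ C1 = 99.
Therefore the extremal is
    y(x) = −(9/2) x^2 + 99 x + 4.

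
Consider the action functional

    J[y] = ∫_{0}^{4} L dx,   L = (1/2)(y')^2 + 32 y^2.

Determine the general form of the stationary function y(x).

The Lagrangian is L = (1/2)(y')^2 + 32 y^2.
∂L/∂y = 64y.
∂L/∂y' = y'.
The Euler-Lagrange equation d/dx(∂L/∂y') − ∂L/∂y = 0 becomes:
    y'' - 64 y = 0
General solution: y(x) = A e^(8x) + B e^(-8x), where A and B are arbitrary constants fixed by the endpoint conditions.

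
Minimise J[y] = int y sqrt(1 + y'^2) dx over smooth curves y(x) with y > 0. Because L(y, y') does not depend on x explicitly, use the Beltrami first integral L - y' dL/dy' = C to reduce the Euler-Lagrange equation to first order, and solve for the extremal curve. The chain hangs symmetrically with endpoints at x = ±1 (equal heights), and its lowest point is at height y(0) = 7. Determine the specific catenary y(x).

The Lagrangian L(y, y') = y sqrt(1 + y'^2) has no explicit x dependence, so the Beltrami identity applies:
    L − y' ∂L/∂y' = C.
Compute ∂L/∂y' = y · y' / sqrt(1 + y'^2). Then
    L − y' ∂L/∂y'
    = y sqrt(1 + y'^2) − y · y'^2 / sqrt(1 + y'^2)
    = y (1 + y'^2 − y'^2) / sqrt(1 + y'^2)
    = y / sqrt(1 + y'^2) = C.
Squaring gives y^2 = C^2 (1 + y'^2), i.e.
    y'^2 = y^2 / C^2 − 1.
Separating variables,
    dy / sqrt(y^2 − C^2) = dx / C,
and integrating gives arccosh(y / C) = (x − a)/C, so
    y(x) = C cosh((x − a)/C),
the catenary. The constants C and a are fixed by the two endpoint conditions (and, for the hanging-chain problem, the length constraint selects C).
Now fit the given data. The endpoints x = ±1 are symmetric at equal height, so the catenary is even about its minimum: a = 0 and y(x) = C cosh(x/C). The lowest point is y(0) = C cosh(0) = C, and we are told y(0) = 7, so C = 7. Therefore
    y(x) = 7 cosh(x/7),
and at the endpoints
    y(±1) = 7 cosh(1/7).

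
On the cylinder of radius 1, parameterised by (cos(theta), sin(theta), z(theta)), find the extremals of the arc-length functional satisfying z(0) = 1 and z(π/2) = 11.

Parameterise the cylinder of radius R = 1 as
    r(θ) = (cos θ, sin θ, z(θ)).
The arc-length element is
    ds = sqrt(1 + (dz/dθ)^2) dθ,
so the Lagrangian is L = sqrt(1 + z'^2).
L depends on z' only, not on z or θ, so ∂L/∂z = 0 and
    ∂L/∂z' = z' / sqrt(1 + z'^2).
The Euler-Lagrange equation gives
    d/dθ( z' / sqrt(1 + z'^2) ) = 0,
so z' is constant. Integrating once:
    z(θ) = a θ + b,
a helix on the cylinder (a straight line when the cylinder is unrolled). The constants a, b are determined by the endpoint conditions.
With endpoint conditions z(0) = 1 and z(π/2) = 11: from z(0) = b we get b = 1, and a·π/2 + 1 = 11 gives a = 20/π, so
    z(θ) = (20/π) θ + 1.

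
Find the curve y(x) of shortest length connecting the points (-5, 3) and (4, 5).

Arc-length functional: J[y] = ∫ sqrt(1 + (y')^2) dx.
Lagrangian L = sqrt(1 + (y')^2) has no explicit y dependence, so ∂L/∂y = 0 and the Euler-Lagrange equation gives
    d/dx( y' / sqrt(1 + (y')^2) ) = 0  ⇒  y' / sqrt(1 + (y')^2) = const.
Hence y' is constant, so y(x) is affine.
Fitting the endpoints (-5, 3) and (4, 5):
    slope m = (5 − 3) / (4 − (-5)) = 2/9,
    intercept c = 3 − m·(-5) = 37/9.
Extremal: y(x) = (2/9) x + 37/9.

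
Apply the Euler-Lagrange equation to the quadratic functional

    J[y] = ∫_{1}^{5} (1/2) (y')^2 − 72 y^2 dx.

The Lagrangian is L = (1/2) (y')^2 − 72 y^2.
Compute ∂L/∂y = -144y, ∂L/∂y' = y'.
The Euler-Lagrange equation d/dx(∂L/∂y') − ∂L/∂y = 0 reduces to
    y'' + 144 y = 0.
Its general solution is
    y(x) = A sin(12x) + B cos(12x),
with A, B fixed by the endpoint conditions.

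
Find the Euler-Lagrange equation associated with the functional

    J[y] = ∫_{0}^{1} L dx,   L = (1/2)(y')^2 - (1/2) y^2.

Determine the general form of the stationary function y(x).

The Lagrangian is L = (1/2)(y')^2 - (1/2) y^2.
∂L/∂y = -y.
∂L/∂y' = y'.
The Euler-Lagrange equation d/dx(∂L/∂y') − ∂L/∂y = 0 becomes:
    y'' + y = 0
General solution: y(x) = A sin(x) + B cos(x), where A and B are arbitrary constants fixed by the endpoint conditions.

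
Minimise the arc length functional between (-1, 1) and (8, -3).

Arc-length functional: J[y] = ∫ sqrt(1 + (y')^2) dx.
Lagrangian L = sqrt(1 + (y')^2) has no explicit y dependence, so ∂L/∂y = 0 and the Euler-Lagrange equation gives
    d/dx( y' / sqrt(1 + (y')^2) ) = 0  ⇒  y' / sqrt(1 + (y')^2) = const.
Hence y' is constant, so y(x) is affine.
Fitting the endpoints (-1, 1) and (8, -3):
    slope m = ((-3) − 1) / (8 − (-1)) = -4/9,
    intercept c = 1 − m·(-1) = 5/9.
Extremal: y(x) = (-4/9) x + 5/9.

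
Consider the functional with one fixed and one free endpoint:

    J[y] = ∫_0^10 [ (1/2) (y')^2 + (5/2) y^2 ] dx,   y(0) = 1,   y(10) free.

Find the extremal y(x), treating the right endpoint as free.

The Lagrangian L = (1/2) (y')^2 + (5/2) y^2 gives
    ∂L/∂y = 5 y,   ∂L/∂y' = y'.
Euler-Lagrange: y'' − 5 y = 0.
With k = sqrt(5), the general solution is
    y(x) = A cosh(sqrt(5) x) + B sinh(sqrt(5) x).
Fixed left endpoint y(0) = 1 ⇒ A = 1.
The right endpoint x = 10 is free, so the natural (transversality) condition is ∂L/∂y' |_{x=10} = 0, i.e. y'(10) = 0.
Compute y'(x) = A k sinh(k x) + B k cosh(k x), so
    y'(10) = A k sinh(k·10) + B k cosh(k·10) = 0
    ⇒ B = −A tanh(k·10) = − tanh(sqrt(5)·10).
Therefore the extremal is
    y(x) = cosh(sqrt(5) x) − tanh(sqrt(5)·10) sinh(sqrt(5) x).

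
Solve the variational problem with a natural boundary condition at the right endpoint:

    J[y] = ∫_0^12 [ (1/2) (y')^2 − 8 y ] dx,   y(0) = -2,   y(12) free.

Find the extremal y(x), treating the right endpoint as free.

The Lagrangian L = (1/2) (y')^2 − 8 y gives
    ∂L/∂y = −8,   ∂L/∂y' = y'.
Euler-Lagrange: d/dx(y') − (−8) = 0, i.e. y'' + 8 = 0, so
    y(x) = −(8/2) x^2 + C1 x + C2.
Fixed left endpoint y(0) = -2 ⇒ C2 = -2.
The right endpoint x = 12 is free, so the natural (transversality) condition is ∂L/∂y' |_{x=12} = 0, i.e. y'(12) = 0.
Compute y'(x) = −8 x + C1, so y'(12) = −96 + C1 = 0 ⇒ C1 = 96.
Therefore the extremal is
    y(x) = −4 x^2 + 96 x − 2.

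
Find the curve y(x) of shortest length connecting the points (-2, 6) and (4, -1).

Arc-length functional: J[y] = ∫ sqrt(1 + (y')^2) dx.
Lagrangian L = sqrt(1 + (y')^2) has no explicit y dependence, so ∂L/∂y = 0 and the Euler-Lagrange equation gives
    d/dx( y' / sqrt(1 + (y')^2) ) = 0  ⇒  y' / sqrt(1 + (y')^2) = const.
Hence y' is constant, so y(x) is affine.
Fitting the endpoints (-2, 6) and (4, -1):
    slope m = ((-1) − 6) / (4 − (-2)) = -7/6,
    intercept c = 6 − m·(-2) = 11/3.
Extremal: y(x) = (-7/6) x + 11/3.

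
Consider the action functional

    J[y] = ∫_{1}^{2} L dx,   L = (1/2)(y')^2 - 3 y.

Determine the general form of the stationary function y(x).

The Lagrangian is L = (1/2)(y')^2 - 3 y.
∂L/∂y = -3.
∂L/∂y' = y'.
The Euler-Lagrange equation d/dx(∂L/∂y') − ∂L/∂y = 0 becomes:
    y'' + 3 = 0
General solution: y(x) = -(3/2) x^2 + A x + B, where A and B are arbitrary constants fixed by the endpoint conditions.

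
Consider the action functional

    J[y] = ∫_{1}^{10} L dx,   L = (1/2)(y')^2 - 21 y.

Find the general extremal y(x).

The Lagrangian is L = (1/2)(y')^2 - 21 y.
∂L/∂y = -21.
∂L/∂y' = y'.
The Euler-Lagrange equation d/dx(∂L/∂y') − ∂L/∂y = 0 becomes:
    y'' + 21 = 0
General solution: y(x) = -(21/2) x^2 + A x + B, where A and B are arbitrary constants fixed by the endpoint conditions.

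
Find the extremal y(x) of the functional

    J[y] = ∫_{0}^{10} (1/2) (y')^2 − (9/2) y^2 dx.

The Lagrangian is L = (1/2) (y')^2 − (9/2) y^2.
Compute ∂L/∂y = -9y, ∂L/∂y' = y'.
The Euler-Lagrange equation d/dx(∂L/∂y') − ∂L/∂y = 0 reduces to
    y'' + 9 y = 0.
Its general solution is
    y(x) = A sin(3x) + B cos(3x),
with A, B fixed by the endpoint conditions.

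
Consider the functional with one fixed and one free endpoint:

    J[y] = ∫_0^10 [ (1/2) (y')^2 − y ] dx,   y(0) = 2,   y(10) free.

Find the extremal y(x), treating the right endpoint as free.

The Lagrangian L = (1/2) (y')^2 − y gives
    ∂L/∂y = −1,   ∂L/∂y' = y'.
Euler-Lagrange: d/dx(y') − (−1) = 0, i.e. y'' + 1 = 0, so
    y(x) = −(1/2) x^2 + C1 x + C2.
Fixed left endpoint y(0) = 2 ⇒ C2 = 2.
The right endpoint x = 10 is free, so the natural (transversality) condition is ∂L/∂y' |_{x=10} = 0, i.e. y'(10) = 0.
Compute y'(x) = −1 x + C1, so y'(10) = −10 + C1 = 0 ⇒ C1 = 10.
Therefore the extremal is
    y(x) = −x^2/2 + 10 x + 2.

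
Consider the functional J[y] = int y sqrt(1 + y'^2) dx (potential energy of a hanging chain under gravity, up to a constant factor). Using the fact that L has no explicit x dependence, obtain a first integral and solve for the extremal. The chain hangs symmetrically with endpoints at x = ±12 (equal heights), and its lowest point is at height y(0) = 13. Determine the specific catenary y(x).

The Lagrangian L(y, y') = y sqrt(1 + y'^2) has no explicit x dependence, so the Beltrami identity applies:
    L − y' ∂L/∂y' = C.
Compute ∂L/∂y' = y · y' / sqrt(1 + y'^2). Then
    L − y' ∂L/∂y'
    = y sqrt(1 + y'^2) − y · y'^2 / sqrt(1 + y'^2)
    = y (1 + y'^2 − y'^2) / sqrt(1 + y'^2)
    = y / sqrt(1 + y'^2) = C.
Squaring gives y^2 = C^2 (1 + y'^2), i.e.
    y'^2 = y^2 / C^2 − 1.
Separating variables,
    dy / sqrt(y^2 − C^2) = dx / C,
and integrating gives arccosh(y / C) = (x − a)/C, so
    y(x) = C cosh((x − a)/C),
the catenary. The constants C and a are fixed by the two endpoint conditions (and, for the hanging-chain problem, the length constraint selects C).
Now fit the given data. The endpoints x = ±12 are symmetric at equal height, so the catenary is even about its minimum: a = 0 and y(x) = C cosh(x/C). The lowest point is y(0) = C cosh(0) = C, and we are told y(0) = 13, so C = 13. Therefore
    y(x) = 13 cosh(x/13),
and at the endpoints
    y(±12) = 13 cosh(12/13).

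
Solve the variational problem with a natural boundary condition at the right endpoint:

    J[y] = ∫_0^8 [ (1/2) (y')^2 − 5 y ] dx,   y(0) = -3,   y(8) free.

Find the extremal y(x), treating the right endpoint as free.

The Lagrangian L = (1/2) (y')^2 − 5 y gives
    ∂L/∂y = −5,   ∂L/∂y' = y'.
Euler-Lagrange: d/dx(y') − (−5) = 0, i.e. y'' + 5 = 0, so
    y(x) = −(5/2) x^2 + C1 x + C2.
Fixed left endpoint y(0) = -3 ⇒ C2 = -3.
The right endpoint x = 8 is free, so the natural (transversality) condition is ∂L/∂y' |_{x=8} = 0, i.e. y'(8) = 0.
Compute y'(x) = −5 x + C1, so y'(8) = −40 + C1 = 0 ⇒ C1 = 40.
Therefore the extremal is
    y(x) = −(5/2) x^2 + 40 x − 3.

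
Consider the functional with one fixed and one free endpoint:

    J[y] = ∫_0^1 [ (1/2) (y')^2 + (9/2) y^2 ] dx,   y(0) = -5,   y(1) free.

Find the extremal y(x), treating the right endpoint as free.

The Lagrangian L = (1/2) (y')^2 + (9/2) y^2 gives
    ∂L/∂y = 9 y,   ∂L/∂y' = y'.
Euler-Lagrange: y'' − 9 y = 0.
With k = 3, the general solution is
    y(x) = A cosh(3 x) + B sinh(3 x).
Fixed left endpoint y(0) = -5 ⇒ A = -5.
The right endpoint x = 1 is free, so the natural (transversality) condition is ∂L/∂y' |_{x=1} = 0, i.e. y'(1) = 0.
Compute y'(x) = A k sinh(k x) + B k cosh(k x), so
    y'(1) = A k sinh(k·1) + B k cosh(k·1) = 0
    ⇒ B = −A tanh(k·1) = 5 tanh(3·1).
Therefore the extremal is
    y(x) = −5 cosh(3 x) + 5 tanh(3·1) sinh(3 x).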